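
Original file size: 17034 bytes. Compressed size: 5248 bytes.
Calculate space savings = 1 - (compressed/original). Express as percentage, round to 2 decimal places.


ratio = compressed/original = 5248/17034 = 0.30809
savings = 1 - ratio = 1 - 0.30809 = 0.69191
as a percentage: 0.69191 * 100 = 69.19%

Space savings = 1 - 5248/17034 = 69.19%


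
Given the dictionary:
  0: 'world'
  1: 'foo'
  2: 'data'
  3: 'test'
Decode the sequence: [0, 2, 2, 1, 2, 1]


Look up each index in the dictionary:
  0 -> 'world'
  2 -> 'data'
  2 -> 'data'
  1 -> 'foo'
  2 -> 'data'
  1 -> 'foo'

Decoded: "world data data foo data foo"


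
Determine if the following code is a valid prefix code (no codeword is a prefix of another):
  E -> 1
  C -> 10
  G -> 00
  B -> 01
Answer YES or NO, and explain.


Checking each pair (does one codeword prefix another?):
  E='1' vs C='10': prefix -- VIOLATION

NO -- this is NOT a valid prefix code. E (1) is a prefix of C (10).


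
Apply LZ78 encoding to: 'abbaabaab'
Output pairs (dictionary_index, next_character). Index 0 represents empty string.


LZ78 encoding steps:
Dictionary: {0: ''}
Step 1: w='' (idx 0), next='a' -> output (0, 'a'), add 'a' as idx 1
Step 2: w='' (idx 0), next='b' -> output (0, 'b'), add 'b' as idx 2
Step 3: w='b' (idx 2), next='a' -> output (2, 'a'), add 'ba' as idx 3
Step 4: w='a' (idx 1), next='b' -> output (1, 'b'), add 'ab' as idx 4
Step 5: w='a' (idx 1), next='a' -> output (1, 'a'), add 'aa' as idx 5
Step 6: w='b' (idx 2), end of input -> output (2, '')


Encoded: [(0, 'a'), (0, 'b'), (2, 'a'), (1, 'b'), (1, 'a'), (2, '')]


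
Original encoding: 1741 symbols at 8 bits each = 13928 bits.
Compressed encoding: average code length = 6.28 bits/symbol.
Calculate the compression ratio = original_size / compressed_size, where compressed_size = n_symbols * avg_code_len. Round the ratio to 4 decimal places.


original_size = n_symbols * orig_bits = 1741 * 8 = 13928 bits
compressed_size = n_symbols * avg_code_len = 1741 * 6.28 = 10933.48 bits
ratio = original_size / compressed_size = 13928 / 10933.48 = 1.2739

Compression ratio = 1.2739


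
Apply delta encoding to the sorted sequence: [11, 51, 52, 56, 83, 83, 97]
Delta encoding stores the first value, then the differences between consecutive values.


First value: 11
Deltas:
  51 - 11 = 40
  52 - 51 = 1
  56 - 52 = 4
  83 - 56 = 27
  83 - 83 = 0
  97 - 83 = 14


Delta encoded: [11, 40, 1, 4, 27, 0, 14]


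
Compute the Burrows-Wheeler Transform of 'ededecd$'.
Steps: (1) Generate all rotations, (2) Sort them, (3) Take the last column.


Rotations (sorted):
  0: $ededecd -> last char: d
  1: cd$edede -> last char: e
  2: d$ededec -> last char: c
  3: decd$ede -> last char: e
  4: dedecd$e -> last char: e
  5: ecd$eded -> last char: d
  6: edecd$ed -> last char: d
  7: ededecd$ -> last char: $


BWT = deceedd$


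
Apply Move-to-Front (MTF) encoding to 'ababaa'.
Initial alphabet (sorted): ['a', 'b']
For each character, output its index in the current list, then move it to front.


MTF encoding:
'a': index 0 in ['a', 'b'] -> ['a', 'b']
'b': index 1 in ['a', 'b'] -> ['b', 'a']
'a': index 1 in ['b', 'a'] -> ['a', 'b']
'b': index 1 in ['a', 'b'] -> ['b', 'a']
'a': index 1 in ['b', 'a'] -> ['a', 'b']
'a': index 0 in ['a', 'b'] -> ['a', 'b']


Output: [0, 1, 1, 1, 1, 0]


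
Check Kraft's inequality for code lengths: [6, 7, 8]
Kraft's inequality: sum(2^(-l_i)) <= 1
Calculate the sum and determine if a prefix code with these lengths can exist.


Sum = 2^(-6) + 2^(-7) + 2^(-8)
    = 0.015625 + 0.0078125 + 0.00390625
    = 7/256 = 0.02734375
Since 0.02734375 <= 1, Kraft's inequality IS satisfied.
A prefix code with these lengths CAN exist.

Kraft sum = 0.02734375. Satisfied.


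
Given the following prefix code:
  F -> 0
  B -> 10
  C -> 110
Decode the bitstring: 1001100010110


Decoding step by step:
Bits 10 -> B
Bits 0 -> F
Bits 110 -> C
Bits 0 -> F
Bits 0 -> F
Bits 10 -> B
Bits 110 -> C


Decoded message: BFCFFBC


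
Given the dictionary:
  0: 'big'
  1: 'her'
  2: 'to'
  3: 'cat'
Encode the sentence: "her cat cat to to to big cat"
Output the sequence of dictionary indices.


Look up each word in the dictionary:
  'her' -> 1
  'cat' -> 3
  'cat' -> 3
  'to' -> 2
  'to' -> 2
  'to' -> 2
  'big' -> 0
  'cat' -> 3

Encoded: [1, 3, 3, 2, 2, 2, 0, 3]


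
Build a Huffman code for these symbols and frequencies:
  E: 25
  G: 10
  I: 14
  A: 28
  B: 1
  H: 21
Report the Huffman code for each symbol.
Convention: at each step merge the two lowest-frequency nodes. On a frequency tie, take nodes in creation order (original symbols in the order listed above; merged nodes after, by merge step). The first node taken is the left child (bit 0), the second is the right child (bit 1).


Huffman tree construction:
Step 1: Merge B(1) + G(10) = 11
Step 2: Merge (B+G)(11) + I(14) = 25
Step 3: Merge H(21) + E(25) = 46
Step 4: Merge ((B+G)+I)(25) + A(28) = 53
Step 5: Merge (H+E)(46) + (((B+G)+I)+A)(53) = 99
Read each symbol's code off the tree from the root (left child = 0, right child = 1).

Codes:
  E: 01 (length 2)
  G: 1001 (length 4)
  I: 101 (length 3)
  A: 11 (length 2)
  B: 1000 (length 4)
  H: 00 (length 2)
Average code length: 234/99 = 2.3636 bits/symbol


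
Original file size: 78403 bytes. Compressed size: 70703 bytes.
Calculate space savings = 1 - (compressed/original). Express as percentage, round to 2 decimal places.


ratio = compressed/original = 70703/78403 = 0.901789
savings = 1 - ratio = 1 - 0.901789 = 0.098211
as a percentage: 0.098211 * 100 = 9.82%

Space savings = 1 - 70703/78403 = 9.82%


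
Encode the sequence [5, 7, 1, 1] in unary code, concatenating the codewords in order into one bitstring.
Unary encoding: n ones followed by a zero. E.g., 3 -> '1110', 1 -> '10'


Encode each number as n ones followed by a terminating 0:
  5 -> 111110 (6 bits)
  7 -> 11111110 (8 bits)
  1 -> 10 (2 bits)
  1 -> 10 (2 bits)
Total length = 6 + 8 + 2 + 2 = 18 bits.

Unary([5, 7, 1, 1]) = 111110111111101010 (18 bits)


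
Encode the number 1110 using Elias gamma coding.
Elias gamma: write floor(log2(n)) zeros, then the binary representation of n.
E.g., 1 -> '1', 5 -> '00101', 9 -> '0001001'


num_bits = floor(log2(1110)) + 1 = 11
leading_zeros = num_bits - 1 = 10
binary(1110) = 10001010110

Elias gamma(1110) = '0000000000' + '10001010110' = 000000000010001010110 (21 bits)


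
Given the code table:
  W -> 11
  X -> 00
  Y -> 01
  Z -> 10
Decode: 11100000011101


Decoding:
11 -> W
10 -> Z
00 -> X
00 -> X
01 -> Y
11 -> W
01 -> Y


Result: WZXXYWY


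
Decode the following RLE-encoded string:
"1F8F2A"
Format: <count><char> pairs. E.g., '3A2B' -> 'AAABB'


Expanding each <count><char> pair:
  1F -> 'F'
  8F -> 'FFFFFFFF'
  2A -> 'AA'

Decoded = FFFFFFFFFAA


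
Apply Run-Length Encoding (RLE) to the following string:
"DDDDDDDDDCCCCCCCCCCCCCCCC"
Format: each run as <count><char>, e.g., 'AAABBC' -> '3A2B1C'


Scanning runs left to right:
  i=0: run of 'D' x 9 -> '9D'
  i=9: run of 'C' x 16 -> '16C'

RLE = 9D16C


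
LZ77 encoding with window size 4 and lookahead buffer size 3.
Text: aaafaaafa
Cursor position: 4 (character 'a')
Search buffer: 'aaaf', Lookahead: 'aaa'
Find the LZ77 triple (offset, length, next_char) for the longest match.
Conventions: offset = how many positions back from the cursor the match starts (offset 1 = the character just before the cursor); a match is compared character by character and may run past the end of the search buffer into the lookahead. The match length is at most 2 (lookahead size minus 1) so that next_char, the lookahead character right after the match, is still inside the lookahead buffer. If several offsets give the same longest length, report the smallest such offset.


Try each offset into the search buffer:
  offset=1 (pos 3, char 'f'): match length 0
  offset=2 (pos 2, char 'a'): match length 1
  offset=3 (pos 1, char 'a'): match length 2
  offset=4 (pos 0, char 'a'): match length 2
Longest match has length 2, found at offsets 3, 4; take the smallest, offset 3.
next_char = character at position 4 + 2 = 6 -> 'a'

Best match: offset=3, length=2 (matching 'aa' starting at position 1)
LZ77 triple: (3, 2, 'a')


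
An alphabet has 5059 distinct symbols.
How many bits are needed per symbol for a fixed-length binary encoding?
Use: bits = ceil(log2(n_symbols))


log2(5059) = 12.3046
Bracket: 2^12 = 4096 < 5059 <= 2^13 = 8192
So ceil(log2(5059)) = 13

bits = ceil(log2(5059)) = ceil(12.3046) = 13 bits


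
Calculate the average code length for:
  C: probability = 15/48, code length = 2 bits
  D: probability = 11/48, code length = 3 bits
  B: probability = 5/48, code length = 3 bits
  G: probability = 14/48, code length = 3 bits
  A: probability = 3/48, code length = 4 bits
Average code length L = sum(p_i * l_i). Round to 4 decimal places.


Weighted contributions p_i * l_i:
  C: (15/48) * 2 = 30/48
  D: (11/48) * 3 = 33/48
  B: (5/48) * 3 = 15/48
  G: (14/48) * 3 = 42/48
  A: (3/48) * 4 = 12/48
Sum = (30 + 33 + 15 + 42 + 12)/48 = 132/48

L = 132/48 = 2.7500 bits/symbol


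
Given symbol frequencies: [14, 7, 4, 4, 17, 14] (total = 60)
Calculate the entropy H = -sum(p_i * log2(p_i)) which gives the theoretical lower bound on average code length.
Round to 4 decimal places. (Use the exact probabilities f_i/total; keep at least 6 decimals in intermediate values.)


Per-symbol terms -p_i * log2(p_i) with p_i = f_i/60:
  p = 14/60 = 0.233333: log2(p) = -2.099536, -p*log2(p) = 0.489892
  p = 7/60 = 0.116667: log2(p) = -3.099536, -p*log2(p) = 0.361612
  p = 4/60 = 0.066667: log2(p) = -3.906891, -p*log2(p) = 0.260459
  p = 4/60 = 0.066667: log2(p) = -3.906891, -p*log2(p) = 0.260459
  p = 17/60 = 0.283333: log2(p) = -1.819428, -p*log2(p) = 0.515505
  p = 14/60 = 0.233333: log2(p) = -2.099536, -p*log2(p) = 0.489892
H = 0.489892 + 0.361612 + 0.260459 + 0.260459 + 0.515505 + 0.489892 = 2.377819

H = 2.3778 bits/symbol


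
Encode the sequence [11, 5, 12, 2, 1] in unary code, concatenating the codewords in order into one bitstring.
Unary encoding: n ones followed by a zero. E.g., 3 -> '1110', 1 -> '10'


Encode each number as n ones followed by a terminating 0:
  11 -> 111111111110 (12 bits)
  5 -> 111110 (6 bits)
  12 -> 1111111111110 (13 bits)
  2 -> 110 (3 bits)
  1 -> 10 (2 bits)
Total length = 12 + 6 + 13 + 3 + 2 = 36 bits.

Unary([11, 5, 12, 2, 1]) = 111111111110111110111111111111011010 (36 bits)


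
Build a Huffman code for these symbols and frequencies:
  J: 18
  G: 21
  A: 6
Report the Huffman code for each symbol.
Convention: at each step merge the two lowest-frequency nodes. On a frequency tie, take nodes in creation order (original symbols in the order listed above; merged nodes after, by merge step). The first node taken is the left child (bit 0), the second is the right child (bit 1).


Huffman tree construction:
Step 1: Merge A(6) + J(18) = 24
Step 2: Merge G(21) + (A+J)(24) = 45
Read each symbol's code off the tree from the root (left child = 0, right child = 1).

Codes:
  J: 11 (length 2)
  G: 0 (length 1)
  A: 10 (length 2)
Average code length: 69/45 = 1.5333 bits/symbol


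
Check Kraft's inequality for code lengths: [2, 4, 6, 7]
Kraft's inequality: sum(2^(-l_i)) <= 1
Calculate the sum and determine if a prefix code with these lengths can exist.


Sum = 2^(-2) + 2^(-4) + 2^(-6) + 2^(-7)
    = 0.25 + 0.0625 + 0.015625 + 0.0078125
    = 43/128 = 0.3359375
Since 0.3359375 <= 1, Kraft's inequality IS satisfied.
A prefix code with these lengths CAN exist.

Kraft sum = 0.3359375. Satisfied.


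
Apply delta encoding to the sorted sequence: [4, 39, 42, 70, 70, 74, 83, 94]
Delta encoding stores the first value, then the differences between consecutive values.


First value: 4
Deltas:
  39 - 4 = 35
  42 - 39 = 3
  70 - 42 = 28
  70 - 70 = 0
  74 - 70 = 4
  83 - 74 = 9
  94 - 83 = 11


Delta encoded: [4, 35, 3, 28, 0, 4, 9, 11]


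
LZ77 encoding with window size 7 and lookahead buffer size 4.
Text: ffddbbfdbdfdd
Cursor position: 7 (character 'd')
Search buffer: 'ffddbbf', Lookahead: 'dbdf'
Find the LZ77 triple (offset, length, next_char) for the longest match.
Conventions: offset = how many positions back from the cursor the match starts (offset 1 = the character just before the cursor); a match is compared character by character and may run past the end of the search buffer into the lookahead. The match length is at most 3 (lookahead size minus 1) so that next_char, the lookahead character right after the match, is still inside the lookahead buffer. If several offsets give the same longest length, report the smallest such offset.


Try each offset into the search buffer:
  offset=1 (pos 6, char 'f'): match length 0
  offset=2 (pos 5, char 'b'): match length 0
  offset=3 (pos 4, char 'b'): match length 0
  offset=4 (pos 3, char 'd'): match length 2
  offset=5 (pos 2, char 'd'): match length 1
  offset=6 (pos 1, char 'f'): match length 0
  offset=7 (pos 0, char 'f'): match length 0
Longest match has length 2 at offset 4.
next_char = character at position 7 + 2 = 9 -> 'd'

Best match: offset=4, length=2 (matching 'db' starting at position 3)
LZ77 triple: (4, 2, 'd')


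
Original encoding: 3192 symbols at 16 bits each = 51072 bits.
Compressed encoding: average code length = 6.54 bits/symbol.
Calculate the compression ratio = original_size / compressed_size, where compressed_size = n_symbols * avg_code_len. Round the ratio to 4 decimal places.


original_size = n_symbols * orig_bits = 3192 * 16 = 51072 bits
compressed_size = n_symbols * avg_code_len = 3192 * 6.54 = 20875.68 bits
ratio = original_size / compressed_size = 51072 / 20875.68 = 2.4465

Compression ratio = 2.4465


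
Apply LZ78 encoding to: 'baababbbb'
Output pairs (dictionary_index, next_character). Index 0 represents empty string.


LZ78 encoding steps:
Dictionary: {0: ''}
Step 1: w='' (idx 0), next='b' -> output (0, 'b'), add 'b' as idx 1
Step 2: w='' (idx 0), next='a' -> output (0, 'a'), add 'a' as idx 2
Step 3: w='a' (idx 2), next='b' -> output (2, 'b'), add 'ab' as idx 3
Step 4: w='ab' (idx 3), next='b' -> output (3, 'b'), add 'abb' as idx 4
Step 5: w='b' (idx 1), next='b' -> output (1, 'b'), add 'bb' as idx 5


Encoded: [(0, 'b'), (0, 'a'), (2, 'b'), (3, 'b'), (1, 'b')]


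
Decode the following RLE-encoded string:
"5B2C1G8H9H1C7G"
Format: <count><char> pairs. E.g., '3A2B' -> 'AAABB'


Expanding each <count><char> pair:
  5B -> 'BBBBB'
  2C -> 'CC'
  1G -> 'G'
  8H -> 'HHHHHHHH'
  9H -> 'HHHHHHHHH'
  1C -> 'C'
  7G -> 'GGGGGGG'

Decoded = BBBBBCCGHHHHHHHHHHHHHHHHHCGGGGGGG


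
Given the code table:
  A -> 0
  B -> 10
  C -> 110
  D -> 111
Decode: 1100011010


Decoding:
110 -> C
0 -> A
0 -> A
110 -> C
10 -> B


Result: CAACB


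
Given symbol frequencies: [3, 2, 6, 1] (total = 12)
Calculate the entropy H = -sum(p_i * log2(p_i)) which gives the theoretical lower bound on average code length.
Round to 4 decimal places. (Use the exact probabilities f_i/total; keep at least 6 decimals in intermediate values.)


Per-symbol terms -p_i * log2(p_i) with p_i = f_i/12:
  p = 3/12 = 0.250000: log2(p) = -2.000000, -p*log2(p) = 0.500000
  p = 2/12 = 0.166667: log2(p) = -2.584963, -p*log2(p) = 0.430827
  p = 6/12 = 0.500000: log2(p) = -1.000000, -p*log2(p) = 0.500000
  p = 1/12 = 0.083333: log2(p) = -3.584963, -p*log2(p) = 0.298747
H = 0.500000 + 0.430827 + 0.500000 + 0.298747 = 1.729574

H = 1.7296 bits/symbol


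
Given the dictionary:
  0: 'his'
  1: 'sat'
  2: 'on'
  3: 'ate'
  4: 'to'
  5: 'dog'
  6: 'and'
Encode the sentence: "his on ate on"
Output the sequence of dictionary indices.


Look up each word in the dictionary:
  'his' -> 0
  'on' -> 2
  'ate' -> 3
  'on' -> 2

Encoded: [0, 2, 3, 2]


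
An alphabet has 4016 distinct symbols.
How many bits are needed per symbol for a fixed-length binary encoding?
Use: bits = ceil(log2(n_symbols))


log2(4016) = 11.9715
Bracket: 2^11 = 2048 < 4016 <= 2^12 = 4096
So ceil(log2(4016)) = 12

bits = ceil(log2(4016)) = ceil(11.9715) = 12 bits


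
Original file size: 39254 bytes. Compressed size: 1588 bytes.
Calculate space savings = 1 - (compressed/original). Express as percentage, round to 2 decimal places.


ratio = compressed/original = 1588/39254 = 0.040454
savings = 1 - ratio = 1 - 0.040454 = 0.959546
as a percentage: 0.959546 * 100 = 95.95%

Space savings = 1 - 1588/39254 = 95.95%


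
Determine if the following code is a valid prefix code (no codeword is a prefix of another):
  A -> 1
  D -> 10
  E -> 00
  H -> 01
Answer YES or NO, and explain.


Checking each pair (does one codeword prefix another?):
  A='1' vs D='10': prefix -- VIOLATION

NO -- this is NOT a valid prefix code. A (1) is a prefix of D (10).


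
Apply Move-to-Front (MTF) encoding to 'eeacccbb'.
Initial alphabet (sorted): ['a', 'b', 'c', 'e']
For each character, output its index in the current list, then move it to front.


MTF encoding:
'e': index 3 in ['a', 'b', 'c', 'e'] -> ['e', 'a', 'b', 'c']
'e': index 0 in ['e', 'a', 'b', 'c'] -> ['e', 'a', 'b', 'c']
'a': index 1 in ['e', 'a', 'b', 'c'] -> ['a', 'e', 'b', 'c']
'c': index 3 in ['a', 'e', 'b', 'c'] -> ['c', 'a', 'e', 'b']
'c': index 0 in ['c', 'a', 'e', 'b'] -> ['c', 'a', 'e', 'b']
'c': index 0 in ['c', 'a', 'e', 'b'] -> ['c', 'a', 'e', 'b']
'b': index 3 in ['c', 'a', 'e', 'b'] -> ['b', 'c', 'a', 'e']
'b': index 0 in ['b', 'c', 'a', 'e'] -> ['b', 'c', 'a', 'e']


Output: [3, 0, 1, 3, 0, 0, 3, 0]


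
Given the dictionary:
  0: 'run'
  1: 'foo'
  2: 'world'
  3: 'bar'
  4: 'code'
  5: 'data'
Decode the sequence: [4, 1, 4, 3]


Look up each index in the dictionary:
  4 -> 'code'
  1 -> 'foo'
  4 -> 'code'
  3 -> 'bar'

Decoded: "code foo code bar"


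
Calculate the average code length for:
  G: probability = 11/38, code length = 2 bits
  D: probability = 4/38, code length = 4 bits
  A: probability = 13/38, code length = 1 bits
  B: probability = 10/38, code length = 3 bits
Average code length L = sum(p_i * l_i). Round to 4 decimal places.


Weighted contributions p_i * l_i:
  G: (11/38) * 2 = 22/38
  D: (4/38) * 4 = 16/38
  A: (13/38) * 1 = 13/38
  B: (10/38) * 3 = 30/38
Sum = (22 + 16 + 13 + 30)/38 = 81/38

L = 81/38 = 2.1316 bits/symbol


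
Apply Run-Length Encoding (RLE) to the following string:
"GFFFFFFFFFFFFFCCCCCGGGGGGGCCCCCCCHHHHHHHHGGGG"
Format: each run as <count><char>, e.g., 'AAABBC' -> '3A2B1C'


Scanning runs left to right:
  i=0: run of 'G' x 1 -> '1G'
  i=1: run of 'F' x 13 -> '13F'
  i=14: run of 'C' x 5 -> '5C'
  i=19: run of 'G' x 7 -> '7G'
  i=26: run of 'C' x 7 -> '7C'
  i=33: run of 'H' x 8 -> '8H'
  i=41: run of 'G' x 4 -> '4G'

RLE = 1G13F5C7G7C8H4G


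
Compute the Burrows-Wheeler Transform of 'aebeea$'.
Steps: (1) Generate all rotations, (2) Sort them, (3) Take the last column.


Rotations (sorted):
  0: $aebeea -> last char: a
  1: a$aebee -> last char: e
  2: aebeea$ -> last char: $
  3: beea$ae -> last char: e
  4: ea$aebe -> last char: e
  5: ebeea$a -> last char: a
  6: eea$aeb -> last char: b


BWT = ae$eeab


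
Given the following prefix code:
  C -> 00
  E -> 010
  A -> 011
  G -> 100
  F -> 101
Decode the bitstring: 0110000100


Decoding step by step:
Bits 011 -> A
Bits 00 -> C
Bits 00 -> C
Bits 100 -> G


Decoded message: ACCG


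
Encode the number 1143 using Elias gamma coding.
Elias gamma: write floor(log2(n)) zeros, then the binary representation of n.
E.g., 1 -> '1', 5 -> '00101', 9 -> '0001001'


num_bits = floor(log2(1143)) + 1 = 11
leading_zeros = num_bits - 1 = 10
binary(1143) = 10001110111

Elias gamma(1143) = '0000000000' + '10001110111' = 000000000010001110111 (21 bits)


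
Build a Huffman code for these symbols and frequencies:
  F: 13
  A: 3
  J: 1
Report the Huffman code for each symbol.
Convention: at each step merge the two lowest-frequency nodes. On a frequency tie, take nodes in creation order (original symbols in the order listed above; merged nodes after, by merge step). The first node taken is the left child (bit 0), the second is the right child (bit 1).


Huffman tree construction:
Step 1: Merge J(1) + A(3) = 4
Step 2: Merge (J+A)(4) + F(13) = 17
Read each symbol's code off the tree from the root (left child = 0, right child = 1).

Codes:
  F: 1 (length 1)
  A: 01 (length 2)
  J: 00 (length 2)
Average code length: 21/17 = 1.2353 bits/symbol


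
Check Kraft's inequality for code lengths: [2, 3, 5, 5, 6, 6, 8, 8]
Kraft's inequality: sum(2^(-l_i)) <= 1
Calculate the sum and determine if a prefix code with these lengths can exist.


Sum = 2^(-2) + 2^(-3) + 2^(-5) + 2^(-5) + 2^(-6) + 2^(-6) + 2^(-8) + 2^(-8)
    = 0.25 + 0.125 + 0.03125 + 0.03125 + 0.015625 + 0.015625 + 0.00390625 + 0.00390625
    = 122/256 = 0.4765625
Since 0.4765625 <= 1, Kraft's inequality IS satisfied.
A prefix code with these lengths CAN exist.

Kraft sum = 0.4765625. Satisfied.


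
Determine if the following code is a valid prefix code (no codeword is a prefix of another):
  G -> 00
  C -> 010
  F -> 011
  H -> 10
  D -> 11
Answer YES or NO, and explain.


Checking each pair (does one codeword prefix another?):
  G='00' vs C='010': no prefix
  G='00' vs F='011': no prefix
  G='00' vs H='10': no prefix
  G='00' vs D='11': no prefix
  C='010' vs G='00': no prefix
  C='010' vs F='011': no prefix
  C='010' vs H='10': no prefix
  C='010' vs D='11': no prefix
  F='011' vs G='00': no prefix
  F='011' vs C='010': no prefix
  F='011' vs H='10': no prefix
  F='011' vs D='11': no prefix
  H='10' vs G='00': no prefix
  H='10' vs C='010': no prefix
  H='10' vs F='011': no prefix
  H='10' vs D='11': no prefix
  D='11' vs G='00': no prefix
  D='11' vs C='010': no prefix
  D='11' vs F='011': no prefix
  D='11' vs H='10': no prefix
No violation found over all pairs.

YES -- this is a valid prefix code. No codeword is a prefix of any other codeword.


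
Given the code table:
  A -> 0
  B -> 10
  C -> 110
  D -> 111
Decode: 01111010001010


Decoding:
0 -> A
111 -> D
10 -> B
10 -> B
0 -> A
0 -> A
10 -> B
10 -> B


Result: ADBBAABB


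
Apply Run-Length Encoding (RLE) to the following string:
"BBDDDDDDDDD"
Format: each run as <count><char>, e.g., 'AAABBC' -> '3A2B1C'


Scanning runs left to right:
  i=0: run of 'B' x 2 -> '2B'
  i=2: run of 'D' x 9 -> '9D'

RLE = 2B9D


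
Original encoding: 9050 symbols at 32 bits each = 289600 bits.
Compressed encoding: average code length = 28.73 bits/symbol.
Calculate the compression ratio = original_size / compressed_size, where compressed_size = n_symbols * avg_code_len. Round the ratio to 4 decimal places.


original_size = n_symbols * orig_bits = 9050 * 32 = 289600 bits
compressed_size = n_symbols * avg_code_len = 9050 * 28.73 = 260006.5 bits
ratio = original_size / compressed_size = 289600 / 260006.5 = 1.1138

Compression ratio = 1.1138


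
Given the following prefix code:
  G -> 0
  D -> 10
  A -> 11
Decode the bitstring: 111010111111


Decoding step by step:
Bits 11 -> A
Bits 10 -> D
Bits 10 -> D
Bits 11 -> A
Bits 11 -> A
Bits 11 -> A


Decoded message: ADDAAA


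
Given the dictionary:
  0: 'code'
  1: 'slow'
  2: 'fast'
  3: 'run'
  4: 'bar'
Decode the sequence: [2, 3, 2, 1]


Look up each index in the dictionary:
  2 -> 'fast'
  3 -> 'run'
  2 -> 'fast'
  1 -> 'slow'

Decoded: "fast run fast slow"


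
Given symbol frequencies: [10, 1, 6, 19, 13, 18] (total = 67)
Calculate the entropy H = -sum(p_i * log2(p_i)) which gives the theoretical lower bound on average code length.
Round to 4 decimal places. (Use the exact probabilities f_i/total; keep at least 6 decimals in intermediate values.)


Per-symbol terms -p_i * log2(p_i) with p_i = f_i/67:
  p = 10/67 = 0.149254: log2(p) = -2.744161, -p*log2(p) = 0.409576
  p = 1/67 = 0.014925: log2(p) = -6.066089, -p*log2(p) = 0.090539
  p = 6/67 = 0.089552: log2(p) = -3.481127, -p*log2(p) = 0.311743
  p = 19/67 = 0.283582: log2(p) = -1.818162, -p*log2(p) = 0.515598
  p = 13/67 = 0.194030: log2(p) = -2.365649, -p*log2(p) = 0.459007
  p = 18/67 = 0.268657: log2(p) = -1.896164, -p*log2(p) = 0.509417
H = 0.409576 + 0.090539 + 0.311743 + 0.515598 + 0.459007 + 0.509417 = 2.295880

H = 2.2959 bits/symbol


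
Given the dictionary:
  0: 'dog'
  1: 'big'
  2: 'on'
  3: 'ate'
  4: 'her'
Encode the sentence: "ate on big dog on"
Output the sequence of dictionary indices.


Look up each word in the dictionary:
  'ate' -> 3
  'on' -> 2
  'big' -> 1
  'dog' -> 0
  'on' -> 2

Encoded: [3, 2, 1, 0, 2]


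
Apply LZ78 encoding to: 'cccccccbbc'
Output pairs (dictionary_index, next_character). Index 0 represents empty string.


LZ78 encoding steps:
Dictionary: {0: ''}
Step 1: w='' (idx 0), next='c' -> output (0, 'c'), add 'c' as idx 1
Step 2: w='c' (idx 1), next='c' -> output (1, 'c'), add 'cc' as idx 2
Step 3: w='cc' (idx 2), next='c' -> output (2, 'c'), add 'ccc' as idx 3
Step 4: w='c' (idx 1), next='b' -> output (1, 'b'), add 'cb' as idx 4
Step 5: w='' (idx 0), next='b' -> output (0, 'b'), add 'b' as idx 5
Step 6: w='c' (idx 1), end of input -> output (1, '')


Encoded: [(0, 'c'), (1, 'c'), (2, 'c'), (1, 'b'), (0, 'b'), (1, '')]


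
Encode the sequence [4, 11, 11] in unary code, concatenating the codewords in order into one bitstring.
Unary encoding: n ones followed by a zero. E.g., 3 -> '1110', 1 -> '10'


Encode each number as n ones followed by a terminating 0:
  4 -> 11110 (5 bits)
  11 -> 111111111110 (12 bits)
  11 -> 111111111110 (12 bits)
Total length = 5 + 12 + 12 = 29 bits.

Unary([4, 11, 11]) = 11110111111111110111111111110 (29 bits)


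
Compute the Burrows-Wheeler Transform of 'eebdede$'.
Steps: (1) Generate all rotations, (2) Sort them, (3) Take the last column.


Rotations (sorted):
  0: $eebdede -> last char: e
  1: bdede$ee -> last char: e
  2: de$eebde -> last char: e
  3: dede$eeb -> last char: b
  4: e$eebded -> last char: d
  5: ebdede$e -> last char: e
  6: ede$eebd -> last char: d
  7: eebdede$ -> last char: $


BWT = eeebded$


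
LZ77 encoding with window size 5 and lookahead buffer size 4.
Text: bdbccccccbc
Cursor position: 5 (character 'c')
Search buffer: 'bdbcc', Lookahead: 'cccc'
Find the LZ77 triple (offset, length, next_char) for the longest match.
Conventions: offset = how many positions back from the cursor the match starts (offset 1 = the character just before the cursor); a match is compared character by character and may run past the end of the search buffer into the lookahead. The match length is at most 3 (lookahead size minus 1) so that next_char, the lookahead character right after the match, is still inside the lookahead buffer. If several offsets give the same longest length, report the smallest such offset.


Try each offset into the search buffer:
  offset=1 (pos 4, char 'c'): match length 3
  offset=2 (pos 3, char 'c'): match length 3
  offset=3 (pos 2, char 'b'): match length 0
  offset=4 (pos 1, char 'd'): match length 0
  offset=5 (pos 0, char 'b'): match length 0
Longest match has length 3, found at offsets 1, 2; take the smallest, offset 1.
next_char = character at position 5 + 3 = 8 -> 'c'

Best match: offset=1, length=3 (matching 'ccc' starting at position 4)
LZ77 triple: (1, 3, 'c')


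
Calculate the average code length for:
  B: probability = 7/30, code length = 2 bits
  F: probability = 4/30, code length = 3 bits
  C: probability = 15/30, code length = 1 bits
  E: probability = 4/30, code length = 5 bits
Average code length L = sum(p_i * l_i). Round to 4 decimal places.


Weighted contributions p_i * l_i:
  B: (7/30) * 2 = 14/30
  F: (4/30) * 3 = 12/30
  C: (15/30) * 1 = 15/30
  E: (4/30) * 5 = 20/30
Sum = (14 + 12 + 15 + 20)/30 = 61/30

L = 61/30 = 2.0333 bits/symbol


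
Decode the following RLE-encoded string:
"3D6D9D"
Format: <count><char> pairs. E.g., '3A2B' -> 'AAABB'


Expanding each <count><char> pair:
  3D -> 'DDD'
  6D -> 'DDDDDD'
  9D -> 'DDDDDDDDD'

Decoded = DDDDDDDDDDDDDDDDDD


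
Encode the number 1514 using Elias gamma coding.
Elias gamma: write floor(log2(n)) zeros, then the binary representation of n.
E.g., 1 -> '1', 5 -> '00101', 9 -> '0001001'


num_bits = floor(log2(1514)) + 1 = 11
leading_zeros = num_bits - 1 = 10
binary(1514) = 10111101010

Elias gamma(1514) = '0000000000' + '10111101010' = 000000000010111101010 (21 bits)


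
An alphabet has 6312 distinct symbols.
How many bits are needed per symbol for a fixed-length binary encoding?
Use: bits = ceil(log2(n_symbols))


log2(6312) = 12.6239
Bracket: 2^12 = 4096 < 6312 <= 2^13 = 8192
So ceil(log2(6312)) = 13

bits = ceil(log2(6312)) = ceil(12.6239) = 13 bits


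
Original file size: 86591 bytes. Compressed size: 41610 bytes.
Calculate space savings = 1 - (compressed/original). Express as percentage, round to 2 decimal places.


ratio = compressed/original = 41610/86591 = 0.480535
savings = 1 - ratio = 1 - 0.480535 = 0.519465
as a percentage: 0.519465 * 100 = 51.95%

Space savings = 1 - 41610/86591 = 51.95%


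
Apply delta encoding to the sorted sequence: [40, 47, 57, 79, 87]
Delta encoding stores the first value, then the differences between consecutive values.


First value: 40
Deltas:
  47 - 40 = 7
  57 - 47 = 10
  79 - 57 = 22
  87 - 79 = 8


Delta encoded: [40, 7, 10, 22, 8]


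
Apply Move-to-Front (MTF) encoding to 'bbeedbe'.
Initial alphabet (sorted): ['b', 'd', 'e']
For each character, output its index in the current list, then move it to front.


MTF encoding:
'b': index 0 in ['b', 'd', 'e'] -> ['b', 'd', 'e']
'b': index 0 in ['b', 'd', 'e'] -> ['b', 'd', 'e']
'e': index 2 in ['b', 'd', 'e'] -> ['e', 'b', 'd']
'e': index 0 in ['e', 'b', 'd'] -> ['e', 'b', 'd']
'd': index 2 in ['e', 'b', 'd'] -> ['d', 'e', 'b']
'b': index 2 in ['d', 'e', 'b'] -> ['b', 'd', 'e']
'e': index 2 in ['b', 'd', 'e'] -> ['e', 'b', 'd']


Output: [0, 0, 2, 0, 2, 2, 2]


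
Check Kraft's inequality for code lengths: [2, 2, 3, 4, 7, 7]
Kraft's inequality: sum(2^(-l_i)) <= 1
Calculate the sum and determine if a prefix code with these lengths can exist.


Sum = 2^(-2) + 2^(-2) + 2^(-3) + 2^(-4) + 2^(-7) + 2^(-7)
    = 0.25 + 0.25 + 0.125 + 0.0625 + 0.0078125 + 0.0078125
    = 90/128 = 0.703125
Since 0.703125 <= 1, Kraft's inequality IS satisfied.
A prefix code with these lengths CAN exist.

Kraft sum = 0.703125. Satisfied.


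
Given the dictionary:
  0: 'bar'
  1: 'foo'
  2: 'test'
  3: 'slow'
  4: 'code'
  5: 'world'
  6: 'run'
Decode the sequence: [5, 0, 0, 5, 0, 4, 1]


Look up each index in the dictionary:
  5 -> 'world'
  0 -> 'bar'
  0 -> 'bar'
  5 -> 'world'
  0 -> 'bar'
  4 -> 'code'
  1 -> 'foo'

Decoded: "world bar bar world bar code foo"


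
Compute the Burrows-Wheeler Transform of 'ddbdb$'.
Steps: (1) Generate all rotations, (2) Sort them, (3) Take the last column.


Rotations (sorted):
  0: $ddbdb -> last char: b
  1: b$ddbd -> last char: d
  2: bdb$dd -> last char: d
  3: db$ddb -> last char: b
  4: dbdb$d -> last char: d
  5: ddbdb$ -> last char: $


BWT = bddbd$


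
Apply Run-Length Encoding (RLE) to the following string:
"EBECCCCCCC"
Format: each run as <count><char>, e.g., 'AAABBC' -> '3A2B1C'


Scanning runs left to right:
  i=0: run of 'E' x 1 -> '1E'
  i=1: run of 'B' x 1 -> '1B'
  i=2: run of 'E' x 1 -> '1E'
  i=3: run of 'C' x 7 -> '7C'

RLE = 1E1B1E7C


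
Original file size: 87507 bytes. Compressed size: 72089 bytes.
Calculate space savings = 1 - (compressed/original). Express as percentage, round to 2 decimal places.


ratio = compressed/original = 72089/87507 = 0.823808
savings = 1 - ratio = 1 - 0.823808 = 0.176192
as a percentage: 0.176192 * 100 = 17.62%

Space savings = 1 - 72089/87507 = 17.62%


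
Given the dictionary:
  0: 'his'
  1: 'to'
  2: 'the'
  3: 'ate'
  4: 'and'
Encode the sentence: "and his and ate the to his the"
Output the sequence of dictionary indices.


Look up each word in the dictionary:
  'and' -> 4
  'his' -> 0
  'and' -> 4
  'ate' -> 3
  'the' -> 2
  'to' -> 1
  'his' -> 0
  'the' -> 2

Encoded: [4, 0, 4, 3, 2, 1, 0, 2]


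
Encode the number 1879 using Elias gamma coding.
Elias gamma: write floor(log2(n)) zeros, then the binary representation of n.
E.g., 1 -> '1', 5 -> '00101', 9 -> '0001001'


num_bits = floor(log2(1879)) + 1 = 11
leading_zeros = num_bits - 1 = 10
binary(1879) = 11101010111

Elias gamma(1879) = '0000000000' + '11101010111' = 000000000011101010111 (21 bits)


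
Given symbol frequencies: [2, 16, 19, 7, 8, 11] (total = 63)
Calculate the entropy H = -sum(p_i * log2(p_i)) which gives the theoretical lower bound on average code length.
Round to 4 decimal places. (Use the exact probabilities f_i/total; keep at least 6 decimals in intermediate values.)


Per-symbol terms -p_i * log2(p_i) with p_i = f_i/63:
  p = 2/63 = 0.031746: log2(p) = -4.977280, -p*log2(p) = 0.158009
  p = 16/63 = 0.253968: log2(p) = -1.977280, -p*log2(p) = 0.502166
  p = 19/63 = 0.301587: log2(p) = -1.729352, -p*log2(p) = 0.521551
  p = 7/63 = 0.111111: log2(p) = -3.169925, -p*log2(p) = 0.352214
  p = 8/63 = 0.126984: log2(p) = -2.977280, -p*log2(p) = 0.378067
  p = 11/63 = 0.174603: log2(p) = -2.517848, -p*log2(p) = 0.439624
H = 0.158009 + 0.502166 + 0.521551 + 0.352214 + 0.378067 + 0.439624 = 2.351631

H = 2.3516 bits/symbol


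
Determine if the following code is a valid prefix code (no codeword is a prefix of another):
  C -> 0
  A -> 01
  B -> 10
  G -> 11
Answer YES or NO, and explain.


Checking each pair (does one codeword prefix another?):
  C='0' vs A='01': prefix -- VIOLATION

NO -- this is NOT a valid prefix code. C (0) is a prefix of A (01).


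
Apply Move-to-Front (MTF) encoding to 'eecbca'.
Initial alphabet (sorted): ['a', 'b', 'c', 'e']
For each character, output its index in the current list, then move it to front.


MTF encoding:
'e': index 3 in ['a', 'b', 'c', 'e'] -> ['e', 'a', 'b', 'c']
'e': index 0 in ['e', 'a', 'b', 'c'] -> ['e', 'a', 'b', 'c']
'c': index 3 in ['e', 'a', 'b', 'c'] -> ['c', 'e', 'a', 'b']
'b': index 3 in ['c', 'e', 'a', 'b'] -> ['b', 'c', 'e', 'a']
'c': index 1 in ['b', 'c', 'e', 'a'] -> ['c', 'b', 'e', 'a']
'a': index 3 in ['c', 'b', 'e', 'a'] -> ['a', 'c', 'b', 'e']


Output: [3, 0, 3, 3, 1, 3]


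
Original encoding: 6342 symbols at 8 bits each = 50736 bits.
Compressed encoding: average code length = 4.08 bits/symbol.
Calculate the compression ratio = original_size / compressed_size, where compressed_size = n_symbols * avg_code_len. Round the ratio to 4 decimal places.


original_size = n_symbols * orig_bits = 6342 * 8 = 50736 bits
compressed_size = n_symbols * avg_code_len = 6342 * 4.08 = 25875.36 bits
ratio = original_size / compressed_size = 50736 / 25875.36 = 1.9608

Compression ratio = 1.9608


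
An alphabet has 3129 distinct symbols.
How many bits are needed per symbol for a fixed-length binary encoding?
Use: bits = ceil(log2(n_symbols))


log2(3129) = 11.6115
Bracket: 2^11 = 2048 < 3129 <= 2^12 = 4096
So ceil(log2(3129)) = 12

bits = ceil(log2(3129)) = ceil(11.6115) = 12 bits


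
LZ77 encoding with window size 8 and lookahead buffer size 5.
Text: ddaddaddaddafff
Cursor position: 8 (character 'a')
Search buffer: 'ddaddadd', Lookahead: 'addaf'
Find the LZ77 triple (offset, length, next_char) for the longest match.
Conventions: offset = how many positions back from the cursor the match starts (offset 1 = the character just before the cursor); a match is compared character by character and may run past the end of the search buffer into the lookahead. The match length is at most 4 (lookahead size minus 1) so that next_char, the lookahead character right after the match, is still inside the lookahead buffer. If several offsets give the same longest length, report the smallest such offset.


Try each offset into the search buffer:
  offset=1 (pos 7, char 'd'): match length 0
  offset=2 (pos 6, char 'd'): match length 0
  offset=3 (pos 5, char 'a'): match length 4
  offset=4 (pos 4, char 'd'): match length 0
  offset=5 (pos 3, char 'd'): match length 0
  offset=6 (pos 2, char 'a'): match length 4
  offset=7 (pos 1, char 'd'): match length 0
  offset=8 (pos 0, char 'd'): match length 0
Longest match has length 4, found at offsets 3, 6; take the smallest, offset 3.
next_char = character at position 8 + 4 = 12 -> 'f'

Best match: offset=3, length=4 (matching 'adda' starting at position 5)
LZ77 triple: (3, 4, 'f')


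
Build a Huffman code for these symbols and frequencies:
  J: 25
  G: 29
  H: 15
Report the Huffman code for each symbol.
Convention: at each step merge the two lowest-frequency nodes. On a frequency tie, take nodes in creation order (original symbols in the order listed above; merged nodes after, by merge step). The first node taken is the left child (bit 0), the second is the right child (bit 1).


Huffman tree construction:
Step 1: Merge H(15) + J(25) = 40
Step 2: Merge G(29) + (H+J)(40) = 69
Read each symbol's code off the tree from the root (left child = 0, right child = 1).

Codes:
  J: 11 (length 2)
  G: 0 (length 1)
  H: 10 (length 2)
Average code length: 109/69 = 1.5797 bits/symbol


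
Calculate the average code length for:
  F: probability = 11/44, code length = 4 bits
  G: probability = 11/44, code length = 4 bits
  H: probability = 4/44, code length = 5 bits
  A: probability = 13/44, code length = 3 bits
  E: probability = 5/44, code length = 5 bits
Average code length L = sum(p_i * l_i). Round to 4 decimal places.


Weighted contributions p_i * l_i:
  F: (11/44) * 4 = 44/44
  G: (11/44) * 4 = 44/44
  H: (4/44) * 5 = 20/44
  A: (13/44) * 3 = 39/44
  E: (5/44) * 5 = 25/44
Sum = (44 + 44 + 20 + 39 + 25)/44 = 172/44

L = 172/44 = 3.9091 bits/symbol


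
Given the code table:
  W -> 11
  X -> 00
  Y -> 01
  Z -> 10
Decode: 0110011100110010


Decoding:
01 -> Y
10 -> Z
01 -> Y
11 -> W
00 -> X
11 -> W
00 -> X
10 -> Z


Result: YZYWXWXZ


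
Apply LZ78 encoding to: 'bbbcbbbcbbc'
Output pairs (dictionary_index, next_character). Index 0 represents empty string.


LZ78 encoding steps:
Dictionary: {0: ''}
Step 1: w='' (idx 0), next='b' -> output (0, 'b'), add 'b' as idx 1
Step 2: w='b' (idx 1), next='b' -> output (1, 'b'), add 'bb' as idx 2
Step 3: w='' (idx 0), next='c' -> output (0, 'c'), add 'c' as idx 3
Step 4: w='bb' (idx 2), next='b' -> output (2, 'b'), add 'bbb' as idx 4
Step 5: w='c' (idx 3), next='b' -> output (3, 'b'), add 'cb' as idx 5
Step 6: w='b' (idx 1), next='c' -> output (1, 'c'), add 'bc' as idx 6


Encoded: [(0, 'b'), (1, 'b'), (0, 'c'), (2, 'b'), (3, 'b'), (1, 'c')]


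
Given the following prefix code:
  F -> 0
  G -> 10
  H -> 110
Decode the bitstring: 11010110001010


Decoding step by step:
Bits 110 -> H
Bits 10 -> G
Bits 110 -> H
Bits 0 -> F
Bits 0 -> F
Bits 10 -> G
Bits 10 -> G


Decoded message: HGHFFGG


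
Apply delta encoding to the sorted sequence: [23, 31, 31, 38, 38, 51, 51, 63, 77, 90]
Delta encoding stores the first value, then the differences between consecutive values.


First value: 23
Deltas:
  31 - 23 = 8
  31 - 31 = 0
  38 - 31 = 7
  38 - 38 = 0
  51 - 38 = 13
  51 - 51 = 0
  63 - 51 = 12
  77 - 63 = 14
  90 - 77 = 13


Delta encoded: [23, 8, 0, 7, 0, 13, 0, 12, 14, 13]


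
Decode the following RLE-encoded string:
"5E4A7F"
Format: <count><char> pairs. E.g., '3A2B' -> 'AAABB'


Expanding each <count><char> pair:
  5E -> 'EEEEE'
  4A -> 'AAAA'
  7F -> 'FFFFFFF'

Decoded = EEEEEAAAAFFFFFFF


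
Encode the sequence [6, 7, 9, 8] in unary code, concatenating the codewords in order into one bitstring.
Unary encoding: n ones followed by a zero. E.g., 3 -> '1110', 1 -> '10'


Encode each number as n ones followed by a terminating 0:
  6 -> 1111110 (7 bits)
  7 -> 11111110 (8 bits)
  9 -> 1111111110 (10 bits)
  8 -> 111111110 (9 bits)
Total length = 7 + 8 + 10 + 9 = 34 bits.

Unary([6, 7, 9, 8]) = 1111110111111101111111110111111110 (34 bits)


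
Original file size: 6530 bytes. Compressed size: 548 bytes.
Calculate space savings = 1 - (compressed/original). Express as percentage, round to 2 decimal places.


ratio = compressed/original = 548/6530 = 0.08392
savings = 1 - ratio = 1 - 0.08392 = 0.91608
as a percentage: 0.91608 * 100 = 91.61%

Space savings = 1 - 548/6530 = 91.61%


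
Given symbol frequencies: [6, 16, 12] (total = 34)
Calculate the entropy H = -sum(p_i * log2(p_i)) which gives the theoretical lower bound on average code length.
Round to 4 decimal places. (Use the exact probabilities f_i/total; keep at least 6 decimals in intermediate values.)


Per-symbol terms -p_i * log2(p_i) with p_i = f_i/34:
  p = 6/34 = 0.176471: log2(p) = -2.502500, -p*log2(p) = 0.441618
  p = 16/34 = 0.470588: log2(p) = -1.087463, -p*log2(p) = 0.511747
  p = 12/34 = 0.352941: log2(p) = -1.502500, -p*log2(p) = 0.530294
H = 0.441618 + 0.511747 + 0.530294 = 1.483659

H = 1.4837 bits/symbol
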